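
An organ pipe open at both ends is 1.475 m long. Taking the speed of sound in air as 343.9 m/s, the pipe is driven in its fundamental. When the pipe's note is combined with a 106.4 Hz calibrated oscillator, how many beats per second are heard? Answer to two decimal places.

Open pipe: f_n = n·v/(2L) = 1·343.9/(2·1.475) = 116.5763 Hz.
f_beat = |116.5763 − 106.4| = 10.18 Hz.

10.18 Hz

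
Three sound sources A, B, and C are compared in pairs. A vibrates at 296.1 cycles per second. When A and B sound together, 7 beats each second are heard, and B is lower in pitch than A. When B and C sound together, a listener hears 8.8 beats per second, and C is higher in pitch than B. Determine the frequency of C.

297.9 Hz

B is below A, so f_B = 296.1 − 7 = 289.1 Hz.
C is above B, so f_C = 289.1 + 8.8 = 297.9 Hz.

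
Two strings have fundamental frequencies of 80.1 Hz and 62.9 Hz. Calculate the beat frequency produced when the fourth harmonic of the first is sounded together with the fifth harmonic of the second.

5.9 Hz

Fourth harmonic of the first: 4·80.1 = 320.4 Hz.
Fifth harmonic of the second: 5·62.9 = 314.5 Hz.
f_beat = |320.4 − 314.5| = 5.9 Hz.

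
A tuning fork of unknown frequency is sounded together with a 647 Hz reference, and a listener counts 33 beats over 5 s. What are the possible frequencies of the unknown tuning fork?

640.4 Hz or 653.6 Hz

Beat frequency = 33/5 = 6.6 Hz.
|f − 647| = 6.6, so f = 647 ± 6.6.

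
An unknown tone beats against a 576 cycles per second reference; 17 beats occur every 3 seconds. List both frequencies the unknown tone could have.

570.3333 Hz or 581.6667 Hz

Beat frequency = 17/3 = 5.6667 Hz.
|f − 576| = 5.6667, so f = 576 ± 5.6667.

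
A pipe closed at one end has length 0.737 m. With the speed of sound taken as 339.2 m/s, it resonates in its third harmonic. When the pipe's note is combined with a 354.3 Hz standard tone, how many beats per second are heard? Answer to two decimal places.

9.12 Hz

Closed pipe (odd harmonics): f_n = n·v/(4L) = 3·339.2/(4·0.737) = 345.1832 Hz.
f_beat = |345.1832 − 354.3| = 9.12 Hz.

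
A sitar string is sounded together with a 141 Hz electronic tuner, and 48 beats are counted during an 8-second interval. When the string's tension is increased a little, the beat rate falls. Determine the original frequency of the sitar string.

135 Hz

Beat frequency = 48/8 = 6 Hz.
|f − 141| = 6, so the sitar string was at either 135 Hz or 147 Hz.
Higher tension means higher frequency; the adjustment raises the sitar string's frequency.
The beat rate fell, so the adjustment moved the sitar string toward 141 Hz — it must have started below the reference.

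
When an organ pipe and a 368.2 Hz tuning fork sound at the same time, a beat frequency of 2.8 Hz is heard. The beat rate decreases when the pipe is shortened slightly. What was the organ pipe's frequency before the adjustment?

365.4 Hz

|f − 368.2| = 2.8, so the organ pipe was at either 365.4 Hz or 371 Hz.
A shorter pipe has a higher fundamental; the adjustment raises the organ pipe's frequency.
The beat rate fell, so the adjustment moved the organ pipe toward 368.2 Hz — it must have started below the reference.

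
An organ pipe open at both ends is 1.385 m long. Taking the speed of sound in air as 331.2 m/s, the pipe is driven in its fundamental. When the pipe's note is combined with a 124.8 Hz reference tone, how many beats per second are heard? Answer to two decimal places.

5.23 Hz

Open pipe: f_n = n·v/(2L) = 1·331.2/(2·1.385) = 119.5668 Hz.
f_beat = |119.5668 − 124.8| = 5.23 Hz.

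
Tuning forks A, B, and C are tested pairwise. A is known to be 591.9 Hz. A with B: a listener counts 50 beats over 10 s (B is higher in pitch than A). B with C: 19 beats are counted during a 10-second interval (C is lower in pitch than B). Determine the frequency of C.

595 Hz

A–B: Beat frequency = 50/10 = 5 Hz.
B is above A, so f_B = 591.9 + 5 = 596.9 Hz.
B–C: Beat frequency = 19/10 = 1.9 Hz.
C is below B, so f_C = 596.9 − 1.9 = 595 Hz.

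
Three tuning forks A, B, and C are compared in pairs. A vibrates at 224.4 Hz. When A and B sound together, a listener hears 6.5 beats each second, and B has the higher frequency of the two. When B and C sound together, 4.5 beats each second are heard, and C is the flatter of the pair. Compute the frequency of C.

226.4 Hz

B is above A, so f_B = 224.4 + 6.5 = 230.9 Hz.
C is below B, so f_C = 230.9 − 4.5 = 226.4 Hz.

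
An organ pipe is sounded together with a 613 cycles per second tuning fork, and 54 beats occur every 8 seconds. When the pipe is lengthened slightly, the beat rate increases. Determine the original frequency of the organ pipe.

Beat frequency = 54/8 = 6.75 Hz.
|f − 613| = 6.75, so the organ pipe was at either 606.25 Hz or 619.75 Hz.
A longer pipe has a lower fundamental; the adjustment lowers the organ pipe's frequency.
The beat rate rose, so the adjustment moved the organ pipe further from 613 Hz — it was already below the reference.

606.25 Hz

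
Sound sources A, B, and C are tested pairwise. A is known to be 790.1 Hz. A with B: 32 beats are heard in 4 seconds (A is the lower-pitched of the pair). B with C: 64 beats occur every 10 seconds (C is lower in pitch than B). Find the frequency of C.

791.7 Hz

A–B: Beat frequency = 32/4 = 8 Hz.
B is above A, so f_B = 790.1 + 8 = 798.1 Hz.
B–C: Beat frequency = 64/10 = 6.4 Hz.
C is below B, so f_C = 798.1 − 6.4 = 791.7 Hz.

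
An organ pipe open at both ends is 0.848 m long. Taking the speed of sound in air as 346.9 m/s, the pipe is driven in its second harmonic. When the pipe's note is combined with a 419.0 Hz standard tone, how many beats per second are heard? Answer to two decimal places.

9.92 Hz

Open pipe: f_n = n·v/(2L) = 2·346.9/(2·0.848) = 409.0802 Hz.
f_beat = |409.0802 − 419.0| = 9.92 Hz.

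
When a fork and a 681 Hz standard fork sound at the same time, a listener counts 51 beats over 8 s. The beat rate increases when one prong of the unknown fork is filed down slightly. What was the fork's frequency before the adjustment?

687.375 Hz

Beat frequency = 51/8 = 6.375 Hz.
|f − 681| = 6.375, so the fork was at either 674.625 Hz or 687.375 Hz.
Filing a prong removes mass and raises the fork's frequency; the adjustment raises the fork's frequency.
The beat rate rose, so the adjustment moved the fork further from 681 Hz — it was already above the reference.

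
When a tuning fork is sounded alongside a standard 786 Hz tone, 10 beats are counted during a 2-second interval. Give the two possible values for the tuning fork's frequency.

Beat frequency = 10/2 = 5 Hz.
|f − 786| = 5, so f = 786 ± 5.

781 Hz or 791 Hz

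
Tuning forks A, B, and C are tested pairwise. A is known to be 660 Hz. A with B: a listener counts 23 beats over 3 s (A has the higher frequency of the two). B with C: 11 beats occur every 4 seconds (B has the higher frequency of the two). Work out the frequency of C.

649.5833 Hz

A–B: Beat frequency = 23/3 = 7.6667 Hz.
B is below A, so f_B = 660 − 7.6667 = 652.3333 Hz.
B–C: Beat frequency = 11/4 = 2.75 Hz.
C is below B, so f_C = 652.3333 − 2.75 = 649.5833 Hz.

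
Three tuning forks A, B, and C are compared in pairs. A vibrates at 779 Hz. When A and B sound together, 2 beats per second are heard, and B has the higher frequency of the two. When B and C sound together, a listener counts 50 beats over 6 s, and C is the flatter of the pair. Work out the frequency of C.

772.6667 Hz

B is above A, so f_B = 779 + 2 = 781 Hz.
B–C: Beat frequency = 50/6 = 8.3333 Hz.
C is below B, so f_C = 781 − 8.3333 = 772.6667 Hz.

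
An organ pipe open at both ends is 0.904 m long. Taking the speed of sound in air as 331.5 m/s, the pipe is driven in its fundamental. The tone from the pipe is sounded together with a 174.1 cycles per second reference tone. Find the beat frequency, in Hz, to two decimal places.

9.25 Hz

Open pipe: f_n = n·v/(2L) = 1·331.5/(2·0.904) = 183.3518 Hz.
f_beat = |183.3518 − 174.1| = 9.25 Hz.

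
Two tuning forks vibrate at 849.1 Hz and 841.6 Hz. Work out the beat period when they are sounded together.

0.133 s

f_beat = |849.1 − 841.6| = 7.5 Hz.
Beat period T = 1 / f_beat = 1 / 7.5 s.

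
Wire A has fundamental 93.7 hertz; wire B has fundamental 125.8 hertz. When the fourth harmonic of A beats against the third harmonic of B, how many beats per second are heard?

2.6 Hz

Fourth harmonic of the first: 4·93.7 = 374.8 Hz.
Third harmonic of the second: 3·125.8 = 377.4 Hz.
f_beat = |374.8 − 377.4| = 2.6 Hz.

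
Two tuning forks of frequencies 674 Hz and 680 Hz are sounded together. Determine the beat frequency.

The beat frequency equals the magnitude of the frequency difference.
|674 − 680| = 6 Hz.

6 Hz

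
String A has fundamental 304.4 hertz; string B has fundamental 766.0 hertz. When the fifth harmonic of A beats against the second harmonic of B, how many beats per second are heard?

Fifth harmonic of the first: 5·304.4 = 1522.0 Hz.
Second harmonic of the second: 2·766.0 = 1532.0 Hz.
f_beat = |1522.0 − 1532.0| = 10.0 Hz.

10.0 Hz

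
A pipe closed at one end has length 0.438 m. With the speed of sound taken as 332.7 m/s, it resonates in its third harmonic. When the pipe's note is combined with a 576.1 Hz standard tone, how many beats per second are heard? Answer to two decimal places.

6.41 Hz

Closed pipe (odd harmonics): f_n = n·v/(4L) = 3·332.7/(4·0.438) = 569.6918 Hz.
f_beat = |569.6918 − 576.1| = 6.41 Hz.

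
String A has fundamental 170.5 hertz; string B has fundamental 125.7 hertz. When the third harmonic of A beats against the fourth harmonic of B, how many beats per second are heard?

Third harmonic of the first: 3·170.5 = 511.5 Hz.
Fourth harmonic of the second: 4·125.7 = 502.8 Hz.
f_beat = |511.5 − 502.8| = 8.7 Hz.

8.7 Hz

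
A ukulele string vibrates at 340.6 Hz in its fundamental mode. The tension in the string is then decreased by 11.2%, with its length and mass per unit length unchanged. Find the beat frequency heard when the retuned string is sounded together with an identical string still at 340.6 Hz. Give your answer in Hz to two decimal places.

19.64 Hz

For a string, f ∝ √T, so the new frequency is 340.6·√0.888 = 320.9602 Hz.
f_beat = |320.9602 − 340.6| = 19.64 Hz.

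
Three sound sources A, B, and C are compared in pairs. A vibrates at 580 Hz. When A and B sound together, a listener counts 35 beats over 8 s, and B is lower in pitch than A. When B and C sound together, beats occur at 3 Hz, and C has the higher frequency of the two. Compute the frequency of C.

A–B: Beat frequency = 35/8 = 4.375 Hz.
B is below A, so f_B = 580 − 4.375 = 575.625 Hz.
C is above B, so f_C = 575.625 + 3 = 578.625 Hz.

578.625 Hz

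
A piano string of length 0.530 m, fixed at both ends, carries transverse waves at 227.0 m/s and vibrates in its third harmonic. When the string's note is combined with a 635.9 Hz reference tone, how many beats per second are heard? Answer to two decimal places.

6.55 Hz

For a string fixed at both ends, f_n = n·v/(2L) = 3·227.0/(2·0.530) = 642.4528 Hz.
f_beat = |642.4528 − 635.9| = 6.55 Hz.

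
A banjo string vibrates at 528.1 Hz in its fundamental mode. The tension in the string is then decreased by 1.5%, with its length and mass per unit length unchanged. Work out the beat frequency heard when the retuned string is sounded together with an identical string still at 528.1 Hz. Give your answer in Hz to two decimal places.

3.98 Hz

For a string, f ∝ √T, so the new frequency is 528.1·√0.985 = 524.1243 Hz.
f_beat = |524.1243 − 528.1| = 3.98 Hz.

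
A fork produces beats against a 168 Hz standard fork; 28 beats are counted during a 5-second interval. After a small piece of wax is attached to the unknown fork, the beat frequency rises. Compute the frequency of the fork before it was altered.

162.4 Hz

Beat frequency = 28/5 = 5.6 Hz.
|f − 168| = 5.6, so the fork was at either 162.4 Hz or 173.6 Hz.
Loading a fork with wax lowers its frequency; the adjustment lowers the fork's frequency.
The beat rate rose, so the adjustment moved the fork further from 168 Hz — it was already below the reference.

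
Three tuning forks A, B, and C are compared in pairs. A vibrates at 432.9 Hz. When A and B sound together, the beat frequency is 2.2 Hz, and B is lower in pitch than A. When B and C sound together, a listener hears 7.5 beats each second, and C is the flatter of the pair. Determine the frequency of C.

B is below A, so f_B = 432.9 − 2.2 = 430.7 Hz.
C is below B, so f_C = 430.7 − 7.5 = 423.2 Hz.

423.2 Hz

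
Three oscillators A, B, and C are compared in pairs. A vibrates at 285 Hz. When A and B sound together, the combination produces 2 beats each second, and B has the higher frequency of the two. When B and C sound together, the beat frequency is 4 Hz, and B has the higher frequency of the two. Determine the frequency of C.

283 Hz

B is above A, so f_B = 285 + 2 = 287 Hz.
C is below B, so f_C = 287 − 4 = 283 Hz.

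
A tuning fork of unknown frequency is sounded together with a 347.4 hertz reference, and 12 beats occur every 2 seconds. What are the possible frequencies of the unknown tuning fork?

Beat frequency = 12/2 = 6 Hz.
|f − 347.4| = 6, so f = 347.4 ± 6.

341.4 Hz or 353.4 Hz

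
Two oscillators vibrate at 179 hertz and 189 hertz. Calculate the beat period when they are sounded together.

f_beat = |179 − 189| = 10 Hz.
Beat period T = 1 / f_beat = 1 / 10 s.

0.100 s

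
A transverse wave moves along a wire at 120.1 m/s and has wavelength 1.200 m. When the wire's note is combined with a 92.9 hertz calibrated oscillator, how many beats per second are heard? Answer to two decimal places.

7.18 Hz

Source frequency f = v/λ = 120.1/1.200 = 100.0833 Hz.
f_beat = |100.0833 − 92.9| = 7.18 Hz.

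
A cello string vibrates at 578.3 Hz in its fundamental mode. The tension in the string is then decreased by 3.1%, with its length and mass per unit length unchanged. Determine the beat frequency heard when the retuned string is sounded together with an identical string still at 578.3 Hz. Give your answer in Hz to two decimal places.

9.03 Hz

For a string, f ∝ √T, so the new frequency is 578.3·√0.969 = 569.2658 Hz.
f_beat = |569.2658 − 578.3| = 9.03 Hz.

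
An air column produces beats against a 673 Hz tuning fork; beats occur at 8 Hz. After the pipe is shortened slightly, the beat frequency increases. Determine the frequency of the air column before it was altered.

681 Hz

|f − 673| = 8, so the air column was at either 665 Hz or 681 Hz.
A shorter pipe has a higher fundamental; the adjustment raises the air column's frequency.
The beat rate rose, so the adjustment moved the air column further from 673 Hz — it was already above the reference.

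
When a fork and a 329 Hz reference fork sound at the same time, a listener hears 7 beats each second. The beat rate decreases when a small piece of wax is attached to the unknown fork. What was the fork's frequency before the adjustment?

|f − 329| = 7, so the fork was at either 322 Hz or 336 Hz.
Loading a fork with wax lowers its frequency; the adjustment lowers the fork's frequency.
The beat rate fell, so the adjustment moved the fork toward 329 Hz — it must have started above the reference.

336 Hz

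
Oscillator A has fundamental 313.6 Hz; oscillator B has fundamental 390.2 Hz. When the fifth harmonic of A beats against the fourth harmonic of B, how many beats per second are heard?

Fifth harmonic of the first: 5·313.6 = 1568.0 Hz.
Fourth harmonic of the second: 4·390.2 = 1560.8 Hz.
f_beat = |1568.0 − 1560.8| = 7.2 Hz.

7.2 Hz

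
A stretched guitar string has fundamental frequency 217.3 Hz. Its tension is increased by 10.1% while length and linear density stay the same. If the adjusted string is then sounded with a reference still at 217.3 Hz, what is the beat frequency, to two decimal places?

10.71 Hz

For a string, f ∝ √T, so the new frequency is 217.3·√1.101 = 228.0097 Hz.
f_beat = |228.0097 − 217.3| = 10.71 Hz.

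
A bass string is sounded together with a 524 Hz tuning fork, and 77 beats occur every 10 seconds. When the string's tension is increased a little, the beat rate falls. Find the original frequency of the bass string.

Beat frequency = 77/10 = 7.7 Hz.
|f − 524| = 7.7, so the bass string was at either 516.3 Hz or 531.7 Hz.
Higher tension means higher frequency; the adjustment raises the bass string's frequency.
The beat rate fell, so the adjustment moved the bass string toward 524 Hz — it must have started below the reference.

516.3 Hz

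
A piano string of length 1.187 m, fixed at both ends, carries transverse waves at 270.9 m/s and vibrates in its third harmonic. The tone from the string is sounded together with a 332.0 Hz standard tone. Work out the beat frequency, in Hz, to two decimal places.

10.33 Hz

For a string fixed at both ends, f_n = n·v/(2L) = 3·270.9/(2·1.187) = 342.3336 Hz.
f_beat = |342.3336 − 332.0| = 10.33 Hz.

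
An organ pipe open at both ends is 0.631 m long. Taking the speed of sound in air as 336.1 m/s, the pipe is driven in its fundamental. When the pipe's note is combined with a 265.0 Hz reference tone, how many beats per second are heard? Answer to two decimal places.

Open pipe: f_n = n·v/(2L) = 1·336.1/(2·0.631) = 266.3233 Hz.
f_beat = |266.3233 − 265.0| = 1.32 Hz.

1.32 Hz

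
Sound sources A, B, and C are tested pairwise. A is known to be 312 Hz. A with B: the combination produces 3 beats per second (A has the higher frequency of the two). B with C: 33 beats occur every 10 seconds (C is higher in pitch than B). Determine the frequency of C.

B is below A, so f_B = 312 − 3 = 309 Hz.
B–C: Beat frequency = 33/10 = 3.3 Hz.
C is above B, so f_C = 309 + 3.3 = 312.3 Hz.

312.3 Hz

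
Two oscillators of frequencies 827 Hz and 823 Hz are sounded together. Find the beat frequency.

4 Hz

The beat frequency equals the magnitude of the frequency difference.
|827 − 823| = 4 Hz.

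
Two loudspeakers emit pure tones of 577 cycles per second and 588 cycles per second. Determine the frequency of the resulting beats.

The beat frequency equals the magnitude of the frequency difference.
|577 − 588| = 11 Hz.

11 Hz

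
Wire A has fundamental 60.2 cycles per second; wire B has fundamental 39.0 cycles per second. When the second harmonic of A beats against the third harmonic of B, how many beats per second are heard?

3.4 Hz

Second harmonic of the first: 2·60.2 = 120.4 Hz.
Third harmonic of the second: 3·39.0 = 117.0 Hz.
f_beat = |120.4 − 117.0| = 3.4 Hz.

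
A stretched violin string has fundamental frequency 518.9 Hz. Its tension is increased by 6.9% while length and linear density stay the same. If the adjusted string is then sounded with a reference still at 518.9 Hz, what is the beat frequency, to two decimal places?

For a string, f ∝ √T, so the new frequency is 518.9·√1.069 = 536.5035 Hz.
f_beat = |536.5035 − 518.9| = 17.60 Hz.

17.60 Hz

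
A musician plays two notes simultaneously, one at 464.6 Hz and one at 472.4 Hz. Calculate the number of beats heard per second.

7.8 Hz

f_beat = |f₁ − f₂|.
|464.6 − 472.4| = 7.8 Hz.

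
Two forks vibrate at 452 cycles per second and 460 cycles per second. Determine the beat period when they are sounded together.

0.125 s

f_beat = |452 − 460| = 8 Hz.
Beat period T = 1 / f_beat = 1 / 8 s.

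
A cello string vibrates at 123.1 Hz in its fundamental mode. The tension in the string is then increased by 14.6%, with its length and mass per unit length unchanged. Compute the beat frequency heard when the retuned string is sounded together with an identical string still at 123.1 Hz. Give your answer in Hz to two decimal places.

8.68 Hz

For a string, f ∝ √T, so the new frequency is 123.1·√1.146 = 131.7803 Hz.
f_beat = |131.7803 − 123.1| = 8.68 Hz.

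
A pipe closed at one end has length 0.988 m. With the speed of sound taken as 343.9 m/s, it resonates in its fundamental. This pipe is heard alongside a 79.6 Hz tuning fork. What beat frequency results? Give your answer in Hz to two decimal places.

7.42 Hz

Closed pipe (odd harmonics): f_n = n·v/(4L) = 1·343.9/(4·0.988) = 87.0192 Hz.
f_beat = |87.0192 − 79.6| = 7.42 Hz.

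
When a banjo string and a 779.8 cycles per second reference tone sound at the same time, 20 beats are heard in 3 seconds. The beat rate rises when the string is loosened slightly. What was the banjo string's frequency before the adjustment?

773.1333 Hz

Beat frequency = 20/3 = 6.6667 Hz.
|f − 779.8| = 6.6667, so the banjo string was at either 773.1333 Hz or 786.4667 Hz.
Reducing tension lowers a string's frequency; the adjustment lowers the banjo string's frequency.
The beat rate rose, so the adjustment moved the banjo string further from 779.8 Hz — it was already below the reference.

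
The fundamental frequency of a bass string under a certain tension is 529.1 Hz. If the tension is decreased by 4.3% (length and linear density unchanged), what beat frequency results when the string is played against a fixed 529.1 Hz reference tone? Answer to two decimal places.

For a string, f ∝ √T, so the new frequency is 529.1·√0.957 = 517.5994 Hz.
f_beat = |517.5994 − 529.1| = 11.50 Hz.

11.50 Hz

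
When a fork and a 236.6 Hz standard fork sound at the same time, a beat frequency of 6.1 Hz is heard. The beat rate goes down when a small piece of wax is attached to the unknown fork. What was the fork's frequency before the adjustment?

242.7 Hz

|f − 236.6| = 6.1, so the fork was at either 230.5 Hz or 242.7 Hz.
Loading a fork with wax lowers its frequency; the adjustment lowers the fork's frequency.
The beat rate fell, so the adjustment moved the fork toward 236.6 Hz — it must have started above the reference.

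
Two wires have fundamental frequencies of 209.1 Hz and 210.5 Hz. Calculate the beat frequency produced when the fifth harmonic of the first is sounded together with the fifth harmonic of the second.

7.0 Hz

Fifth harmonic of the first: 5·209.1 = 1045.5 Hz.
Fifth harmonic of the second: 5·210.5 = 1052.5 Hz.
f_beat = |1045.5 − 1052.5| = 7.0 Hz.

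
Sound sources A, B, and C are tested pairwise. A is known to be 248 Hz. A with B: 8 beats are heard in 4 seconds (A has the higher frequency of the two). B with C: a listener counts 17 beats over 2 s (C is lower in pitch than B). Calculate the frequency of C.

A–B: Beat frequency = 8/4 = 2 Hz.
B is below A, so f_B = 248 − 2 = 246 Hz.
B–C: Beat frequency = 17/2 = 8.5 Hz.
C is below B, so f_C = 246 − 8.5 = 237.5 Hz.

237.5 Hz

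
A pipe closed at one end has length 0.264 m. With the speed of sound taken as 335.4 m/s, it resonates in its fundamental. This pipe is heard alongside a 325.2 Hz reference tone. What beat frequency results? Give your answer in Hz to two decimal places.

Closed pipe (odd harmonics): f_n = n·v/(4L) = 1·335.4/(4·0.264) = 317.6136 Hz.
f_beat = |317.6136 − 325.2| = 7.59 Hz.

7.59 Hz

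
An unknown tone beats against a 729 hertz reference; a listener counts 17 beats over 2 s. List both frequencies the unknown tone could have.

720.5 Hz or 737.5 Hz

Beat frequency = 17/2 = 8.5 Hz.
|f − 729| = 8.5, so f = 729 ± 8.5.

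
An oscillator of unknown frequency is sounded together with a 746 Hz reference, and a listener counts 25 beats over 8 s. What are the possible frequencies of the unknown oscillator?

742.875 Hz or 749.125 Hz

Beat frequency = 25/8 = 3.125 Hz.
|f − 746| = 3.125, so f = 746 ± 3.125.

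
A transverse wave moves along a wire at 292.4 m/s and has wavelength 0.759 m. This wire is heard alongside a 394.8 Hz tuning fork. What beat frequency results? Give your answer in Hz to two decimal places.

9.56 Hz

Source frequency f = v/λ = 292.4/0.759 = 385.2437 Hz.
f_beat = |385.2437 − 394.8| = 9.56 Hz.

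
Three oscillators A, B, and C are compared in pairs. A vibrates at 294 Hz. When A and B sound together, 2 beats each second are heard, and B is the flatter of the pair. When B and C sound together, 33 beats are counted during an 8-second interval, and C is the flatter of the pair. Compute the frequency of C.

B is below A, so f_B = 294 − 2 = 292 Hz.
B–C: Beat frequency = 33/8 = 4.125 Hz.
C is below B, so f_C = 292 − 4.125 = 287.875 Hz.

287.875 Hz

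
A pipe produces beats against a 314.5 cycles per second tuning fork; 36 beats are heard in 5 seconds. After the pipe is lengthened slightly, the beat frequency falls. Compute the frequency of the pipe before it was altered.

Beat frequency = 36/5 = 7.2 Hz.
|f − 314.5| = 7.2, so the pipe was at either 307.3 Hz or 321.7 Hz.
A longer pipe has a lower fundamental; the adjustment lowers the pipe's frequency.
The beat rate fell, so the adjustment moved the pipe toward 314.5 Hz — it must have started above the reference.

321.7 Hz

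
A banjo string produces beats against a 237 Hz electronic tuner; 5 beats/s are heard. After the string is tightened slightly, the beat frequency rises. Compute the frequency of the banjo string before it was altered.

|f − 237| = 5, so the banjo string was at either 232 Hz or 242 Hz.
Increasing tension raises a string's frequency; the adjustment raises the banjo string's frequency.
The beat rate rose, so the adjustment moved the banjo string further from 237 Hz — it was already above the reference.

242 Hz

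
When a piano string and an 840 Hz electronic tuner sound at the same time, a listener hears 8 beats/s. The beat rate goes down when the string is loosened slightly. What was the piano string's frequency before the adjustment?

848 Hz

|f − 840| = 8, so the piano string was at either 832 Hz or 848 Hz.
Reducing tension lowers a string's frequency; the adjustment lowers the piano string's frequency.
The beat rate fell, so the adjustment moved the piano string toward 840 Hz — it must have started above the reference.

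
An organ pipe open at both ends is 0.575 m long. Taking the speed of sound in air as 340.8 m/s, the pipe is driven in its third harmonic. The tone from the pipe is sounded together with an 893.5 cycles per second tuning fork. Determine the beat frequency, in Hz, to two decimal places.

4.46 Hz

Open pipe: f_n = n·v/(2L) = 3·340.8/(2·0.575) = 889.0435 Hz.
f_beat = |889.0435 − 893.5| = 4.46 Hz.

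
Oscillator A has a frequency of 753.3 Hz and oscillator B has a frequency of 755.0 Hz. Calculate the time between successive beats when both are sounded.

0.588 s

f_beat = |753.3 − 755.0| = 1.7 Hz.
Beat period T = 1 / f_beat = 1 / 1.7 s.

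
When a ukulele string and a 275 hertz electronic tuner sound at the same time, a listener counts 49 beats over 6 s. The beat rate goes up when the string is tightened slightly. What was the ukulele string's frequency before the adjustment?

Beat frequency = 49/6 = 8.1667 Hz.
|f − 275| = 8.1667, so the ukulele string was at either 266.8333 Hz or 283.1667 Hz.
Increasing tension raises a string's frequency; the adjustment raises the ukulele string's frequency.
The beat rate rose, so the adjustment moved the ukulele string further from 275 Hz — it was already above the reference.

283.1667 Hz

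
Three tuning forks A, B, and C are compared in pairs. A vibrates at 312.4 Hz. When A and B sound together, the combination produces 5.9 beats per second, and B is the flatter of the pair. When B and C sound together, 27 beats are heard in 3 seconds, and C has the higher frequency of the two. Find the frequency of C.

315.5 Hz

B is below A, so f_B = 312.4 − 5.9 = 306.5 Hz.
B–C: Beat frequency = 27/3 = 9 Hz.
C is above B, so f_C = 306.5 + 9 = 315.5 Hz.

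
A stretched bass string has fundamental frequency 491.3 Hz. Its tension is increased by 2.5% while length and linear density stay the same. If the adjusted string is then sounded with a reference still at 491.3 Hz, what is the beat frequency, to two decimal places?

For a string, f ∝ √T, so the new frequency is 491.3·√1.025 = 497.4033 Hz.
f_beat = |497.4033 − 491.3| = 6.10 Hz.

6.10 Hz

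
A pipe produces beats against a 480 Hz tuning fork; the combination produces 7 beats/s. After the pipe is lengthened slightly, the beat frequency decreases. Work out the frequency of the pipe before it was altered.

487 Hz

|f − 480| = 7, so the pipe was at either 473 Hz or 487 Hz.
A longer pipe has a lower fundamental; the adjustment lowers the pipe's frequency.
The beat rate fell, so the adjustment moved the pipe toward 480 Hz — it must have started above the reference.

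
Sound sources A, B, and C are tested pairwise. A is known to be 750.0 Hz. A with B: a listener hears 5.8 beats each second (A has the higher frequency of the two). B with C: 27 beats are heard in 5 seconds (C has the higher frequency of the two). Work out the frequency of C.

B is below A, so f_B = 750.0 − 5.8 = 744.2 Hz.
B–C: Beat frequency = 27/5 = 5.4 Hz.
C is above B, so f_C = 744.2 + 5.4 = 749.6 Hz.

749.6 Hz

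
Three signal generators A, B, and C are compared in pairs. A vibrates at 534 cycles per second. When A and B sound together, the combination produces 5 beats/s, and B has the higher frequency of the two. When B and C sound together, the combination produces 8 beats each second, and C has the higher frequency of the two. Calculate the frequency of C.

547 Hz

B is above A, so f_B = 534 + 5 = 539 Hz.
C is above B, so f_C = 539 + 8 = 547 Hz.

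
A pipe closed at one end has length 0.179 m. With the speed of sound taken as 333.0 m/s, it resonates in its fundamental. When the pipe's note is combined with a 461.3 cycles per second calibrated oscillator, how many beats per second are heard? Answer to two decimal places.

3.78 Hz

Closed pipe (odd harmonics): f_n = n·v/(4L) = 1·333.0/(4·0.179) = 465.0838 Hz.
f_beat = |465.0838 − 461.3| = 3.78 Hz.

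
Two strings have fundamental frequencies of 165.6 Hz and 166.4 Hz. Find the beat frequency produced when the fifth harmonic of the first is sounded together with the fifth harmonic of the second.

4.0 Hz

Fifth harmonic of the first: 5·165.6 = 828.0 Hz.
Fifth harmonic of the second: 5·166.4 = 832.0 Hz.
f_beat = |828.0 − 832.0| = 4.0 Hz.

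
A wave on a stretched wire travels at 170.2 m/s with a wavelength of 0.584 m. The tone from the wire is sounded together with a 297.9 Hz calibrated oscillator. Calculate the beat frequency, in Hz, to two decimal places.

Source frequency f = v/λ = 170.2/0.584 = 291.4384 Hz.
f_beat = |291.4384 − 297.9| = 6.46 Hz.

6.46 Hz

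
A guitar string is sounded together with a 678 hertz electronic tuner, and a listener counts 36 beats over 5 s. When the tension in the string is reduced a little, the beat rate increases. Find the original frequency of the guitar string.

670.8 Hz

Beat frequency = 36/5 = 7.2 Hz.
|f − 678| = 7.2, so the guitar string was at either 670.8 Hz or 685.2 Hz.
Lower tension means lower frequency; the adjustment lowers the guitar string's frequency.
The beat rate rose, so the adjustment moved the guitar string further from 678 Hz — it was already below the reference.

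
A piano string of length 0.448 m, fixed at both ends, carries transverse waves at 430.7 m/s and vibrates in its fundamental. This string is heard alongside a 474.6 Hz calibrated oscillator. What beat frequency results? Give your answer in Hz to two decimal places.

For a string fixed at both ends, f_n = n·v/(2L) = 1·430.7/(2·0.448) = 480.6920 Hz.
f_beat = |480.6920 − 474.6| = 6.09 Hz.

6.09 Hz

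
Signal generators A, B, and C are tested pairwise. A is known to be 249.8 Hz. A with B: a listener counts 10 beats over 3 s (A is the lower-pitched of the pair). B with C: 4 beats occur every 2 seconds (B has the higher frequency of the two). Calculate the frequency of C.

A–B: Beat frequency = 10/3 = 3.3333 Hz.
B is above A, so f_B = 249.8 + 3.3333 = 253.1333 Hz.
B–C: Beat frequency = 4/2 = 2 Hz.
C is below B, so f_C = 253.1333 − 2 = 251.1333 Hz.

251.1333 Hz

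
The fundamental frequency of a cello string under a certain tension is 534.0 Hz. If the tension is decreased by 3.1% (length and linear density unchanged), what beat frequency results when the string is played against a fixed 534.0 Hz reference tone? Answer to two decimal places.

For a string, f ∝ √T, so the new frequency is 534.0·√0.969 = 525.6578 Hz.
f_beat = |525.6578 − 534.0| = 8.34 Hz.

8.34 Hz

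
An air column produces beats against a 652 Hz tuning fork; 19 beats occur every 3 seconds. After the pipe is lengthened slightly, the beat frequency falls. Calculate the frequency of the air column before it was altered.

658.3333 Hz

Beat frequency = 19/3 = 6.3333 Hz.
|f − 652| = 6.3333, so the air column was at either 645.6667 Hz or 658.3333 Hz.
A longer pipe has a lower fundamental; the adjustment lowers the air column's frequency.
The beat rate fell, so the adjustment moved the air column toward 652 Hz — it must have started above the reference.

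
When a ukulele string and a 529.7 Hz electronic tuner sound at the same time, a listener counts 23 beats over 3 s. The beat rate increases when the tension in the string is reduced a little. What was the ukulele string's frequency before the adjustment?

Beat frequency = 23/3 = 7.6667 Hz.
|f − 529.7| = 7.6667, so the ukulele string was at either 522.0333 Hz or 537.3667 Hz.
Lower tension means lower frequency; the adjustment lowers the ukulele string's frequency.
The beat rate rose, so the adjustment moved the ukulele string further from 529.7 Hz — it was already below the reference.

522.0333 Hz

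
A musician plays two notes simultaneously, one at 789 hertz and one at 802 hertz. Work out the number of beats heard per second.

Beats arise from superposition of two nearby frequencies; the beat rate is |f₁ − f₂|.
|789 − 802| = 13 Hz.

13 Hz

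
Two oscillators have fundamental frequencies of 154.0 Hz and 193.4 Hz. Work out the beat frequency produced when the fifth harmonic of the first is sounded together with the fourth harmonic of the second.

3.6 Hz

Fifth harmonic of the first: 5·154.0 = 770.0 Hz.
Fourth harmonic of the second: 4·193.4 = 773.6 Hz.
f_beat = |770.0 − 773.6| = 3.6 Hz.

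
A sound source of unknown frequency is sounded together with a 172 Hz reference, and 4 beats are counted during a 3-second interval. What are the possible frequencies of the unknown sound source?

Beat frequency = 4/3 = 1.3333 Hz.
|f − 172| = 1.3333, so f = 172 ± 1.3333.

170.6667 Hz or 173.3333 Hz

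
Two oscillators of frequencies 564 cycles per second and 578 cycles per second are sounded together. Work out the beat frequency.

14 Hz

Beats arise from superposition of two nearby frequencies; the beat rate is |f₁ − f₂|.
|564 − 578| = 14 Hz.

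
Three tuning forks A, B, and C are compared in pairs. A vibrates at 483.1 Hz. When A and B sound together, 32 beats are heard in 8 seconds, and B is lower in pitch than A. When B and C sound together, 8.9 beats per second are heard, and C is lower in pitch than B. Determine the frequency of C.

A–B: Beat frequency = 32/8 = 4 Hz.
B is below A, so f_B = 483.1 − 4 = 479.1 Hz.
C is below B, so f_C = 479.1 − 8.9 = 470.2 Hz.

470.2 Hz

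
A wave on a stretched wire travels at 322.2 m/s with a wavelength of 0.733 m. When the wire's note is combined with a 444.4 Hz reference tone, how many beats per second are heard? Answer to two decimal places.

Source frequency f = v/λ = 322.2/0.733 = 439.5634 Hz.
f_beat = |439.5634 − 444.4| = 4.84 Hz.

4.84 Hz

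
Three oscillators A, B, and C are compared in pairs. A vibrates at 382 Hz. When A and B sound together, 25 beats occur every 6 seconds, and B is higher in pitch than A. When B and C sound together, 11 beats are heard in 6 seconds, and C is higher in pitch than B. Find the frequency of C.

388 Hz

A–B: Beat frequency = 25/6 = 4.1667 Hz.
B is above A, so f_B = 382 + 4.1667 = 386.1667 Hz.
B–C: Beat frequency = 11/6 = 1.8333 Hz.
C is above B, so f_C = 386.1667 + 1.8333 = 388 Hz.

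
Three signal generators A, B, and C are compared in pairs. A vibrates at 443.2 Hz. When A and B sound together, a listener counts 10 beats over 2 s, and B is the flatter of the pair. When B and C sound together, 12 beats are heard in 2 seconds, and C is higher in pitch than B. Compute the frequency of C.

444.2 Hz

A–B: Beat frequency = 10/2 = 5 Hz.
B is below A, so f_B = 443.2 − 5 = 438.2 Hz.
B–C: Beat frequency = 12/2 = 6 Hz.
C is above B, so f_C = 438.2 + 6 = 444.2 Hz.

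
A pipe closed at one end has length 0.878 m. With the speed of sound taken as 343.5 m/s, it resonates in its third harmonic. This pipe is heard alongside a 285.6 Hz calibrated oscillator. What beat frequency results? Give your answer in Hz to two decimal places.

Closed pipe (odd harmonics): f_n = n·v/(4L) = 3·343.5/(4·0.878) = 293.4226 Hz.
f_beat = |293.4226 − 285.6| = 7.82 Hz.

7.82 Hz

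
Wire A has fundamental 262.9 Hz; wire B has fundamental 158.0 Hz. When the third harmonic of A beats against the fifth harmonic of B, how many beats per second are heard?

Third harmonic of the first: 3·262.9 = 788.7 Hz.
Fifth harmonic of the second: 5·158.0 = 790.0 Hz.
f_beat = |788.7 − 790.0| = 1.3 Hz.

1.3 Hz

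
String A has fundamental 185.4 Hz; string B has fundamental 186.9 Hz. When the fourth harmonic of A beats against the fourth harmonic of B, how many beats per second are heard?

Fourth harmonic of the first: 4·185.4 = 741.6 Hz.
Fourth harmonic of the second: 4·186.9 = 747.6 Hz.
f_beat = |741.6 − 747.6| = 6.0 Hz.

6.0 Hz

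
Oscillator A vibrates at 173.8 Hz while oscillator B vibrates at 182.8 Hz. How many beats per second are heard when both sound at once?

f_beat = |f₁ − f₂|.
|173.8 − 182.8| = 9 Hz.

9 Hz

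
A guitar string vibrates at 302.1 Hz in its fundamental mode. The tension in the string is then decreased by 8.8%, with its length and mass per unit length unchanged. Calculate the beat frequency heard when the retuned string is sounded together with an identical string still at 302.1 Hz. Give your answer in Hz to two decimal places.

For a string, f ∝ √T, so the new frequency is 302.1·√0.912 = 288.5015 Hz.
f_beat = |288.5015 − 302.1| = 13.60 Hz.

13.60 Hz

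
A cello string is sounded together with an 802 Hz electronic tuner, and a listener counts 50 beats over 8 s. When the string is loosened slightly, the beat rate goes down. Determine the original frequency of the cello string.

808.25 Hz

Beat frequency = 50/8 = 6.25 Hz.
|f − 802| = 6.25, so the cello string was at either 795.75 Hz or 808.25 Hz.
Reducing tension lowers a string's frequency; the adjustment lowers the cello string's frequency.
The beat rate fell, so the adjustment moved the cello string toward 802 Hz — it must have started above the reference.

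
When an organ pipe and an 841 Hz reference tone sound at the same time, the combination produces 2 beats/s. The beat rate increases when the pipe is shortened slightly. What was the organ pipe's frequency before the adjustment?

|f − 841| = 2, so the organ pipe was at either 839 Hz or 843 Hz.
A shorter pipe has a higher fundamental; the adjustment raises the organ pipe's frequency.
The beat rate rose, so the adjustment moved the organ pipe further from 841 Hz — it was already above the reference.

843 Hz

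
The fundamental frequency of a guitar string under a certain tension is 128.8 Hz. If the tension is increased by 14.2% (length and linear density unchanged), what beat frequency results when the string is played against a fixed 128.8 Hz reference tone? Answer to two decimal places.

8.84 Hz

For a string, f ∝ √T, so the new frequency is 128.8·√1.142 = 137.6413 Hz.
f_beat = |137.6413 − 128.8| = 8.84 Hz.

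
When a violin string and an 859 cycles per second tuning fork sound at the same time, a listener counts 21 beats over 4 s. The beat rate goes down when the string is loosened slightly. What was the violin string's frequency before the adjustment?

Beat frequency = 21/4 = 5.25 Hz.
|f − 859| = 5.25, so the violin string was at either 853.75 Hz or 864.25 Hz.
Reducing tension lowers a string's frequency; the adjustment lowers the violin string's frequency.
The beat rate fell, so the adjustment moved the violin string toward 859 Hz — it must have started above the reference.

864.25 Hz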